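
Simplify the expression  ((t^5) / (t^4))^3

t^3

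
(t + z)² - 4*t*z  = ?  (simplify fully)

(t - z)²

After expansion: t² - 2*t*z + z² — a perfect-square trinomial.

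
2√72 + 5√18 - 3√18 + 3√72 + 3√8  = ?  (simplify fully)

2√72 = 12*√2; 5√18 = 15*√2; 3√18 = 9*√2; 3√72 = 18*√2; 3√8 = 6*√2
Combine: (12 + 15 - 9 + 18 + 6)·√2 = 42*√2

42*√2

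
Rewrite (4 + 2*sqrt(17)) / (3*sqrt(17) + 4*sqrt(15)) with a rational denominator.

Multiply numerator and denominator by -4*sqrt(15) + 3*sqrt(17).
Denominator becomes -87; numerator becomes -8*sqrt(255) - 16*sqrt(15) + 12*sqrt(17) + 102.

(-102 - 12*sqrt(17) + 16*sqrt(15) + 8*sqrt(255))/87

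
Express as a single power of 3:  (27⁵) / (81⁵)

3^(-5)

27⁵ = 3^15; 81⁵ = 3^20
Combine exponents: 3^(-5)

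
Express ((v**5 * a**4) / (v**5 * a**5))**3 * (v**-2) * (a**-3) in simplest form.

Inside the bracket: (a**-1)
Raise to the power 3: (a**-3)
Multiply by (v**-2) * (a**-3): add exponents.

1/(a**6*v**2)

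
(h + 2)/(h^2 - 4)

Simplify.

1/(h - 2)

Factor: h^2 - 4 = (h + 2)*(h - 2)
Cancel the common factor (h + 2).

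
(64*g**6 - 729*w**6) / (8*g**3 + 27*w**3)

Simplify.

64*g**6 - 729*w**6 factors as -(-2*g + 3*w)*(2*g + 3*w)*(4*g**2 - 6*g*w + 9*w**2)*(4*g**2 + 6*g*w + 9*w**2).

8*g**3 - 27*w**3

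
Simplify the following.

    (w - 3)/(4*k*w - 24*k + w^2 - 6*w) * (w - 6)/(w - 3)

Factor: 4*k*w - 24*k + w^2 - 6*w = (4*k + w)*(w - 6)
Cancel the common factors (w - 6), (w - 3).

1/(4*k + w)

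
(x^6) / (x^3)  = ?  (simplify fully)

Quotient: x^3

x^3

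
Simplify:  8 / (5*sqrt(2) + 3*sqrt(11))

Multiply numerator and denominator by -5*sqrt(2) + 3*sqrt(11).
Denominator becomes 49; numerator becomes -40*sqrt(2) + 24*sqrt(11).

(-40*sqrt(2) + 24*sqrt(11))/49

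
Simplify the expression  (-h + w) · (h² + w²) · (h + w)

-h⁴ + w⁴

Pair the conjugate factors: (w+h)(w-h) = -h² + w², then repeat with the next factor.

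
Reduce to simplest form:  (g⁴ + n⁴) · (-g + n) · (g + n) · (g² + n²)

-g⁸ + n⁸

(n+g)(n-g) = -g² + n²; continue pairing.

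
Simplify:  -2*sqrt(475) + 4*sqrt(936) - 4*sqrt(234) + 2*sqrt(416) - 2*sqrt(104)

2*sqrt(475) = 10*sqrt(19); 4*sqrt(936) = 24*sqrt(26); 4*sqrt(234) = 12*sqrt(26); 2*sqrt(416) = 8*sqrt(26); 2*sqrt(104) = 4*sqrt(26)

-10*sqrt(19) + 16*sqrt(26)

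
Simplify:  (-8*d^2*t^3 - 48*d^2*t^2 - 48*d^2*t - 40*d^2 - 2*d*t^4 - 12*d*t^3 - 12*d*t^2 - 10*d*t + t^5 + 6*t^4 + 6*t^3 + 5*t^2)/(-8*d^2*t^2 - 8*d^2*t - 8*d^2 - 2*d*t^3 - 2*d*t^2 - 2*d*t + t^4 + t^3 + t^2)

t + 5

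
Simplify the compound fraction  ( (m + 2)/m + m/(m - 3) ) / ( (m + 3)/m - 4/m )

(2*m^2 - m - 6)/(m^2 - 4*m + 3)

Numerator: (m + 2)/m + m/(m - 3) = (2*m^2 - m - 6)/(m^2 - 3*m)
Denominator: (m + 3)/m - 4/m = (m - 1)/m
Divide: ((2*m^2 - m - 6)/(m^2 - 3*m)) · (m/(m - 1)) = (2*m^2 - m - 6)/(m^2 - 4*m + 3)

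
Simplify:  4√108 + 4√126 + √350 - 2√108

4√108 = 24*√3; 4√126 = 12*√14; √350 = 5*√14; 2√108 = 12*√3

12*√3 + 17*√14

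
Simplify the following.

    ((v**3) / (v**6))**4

Inside the bracket: (v**-3)
Raise to the power 4: (v**-12)

v**(-12)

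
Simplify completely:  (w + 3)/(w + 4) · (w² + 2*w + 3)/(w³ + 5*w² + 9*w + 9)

Factor: w³ + 5*w² + 9*w + 9 = (w + 3)·(w² + 2*w + 3)
Cancel the common factors (w² + 2*w + 3), (w + 3).

1/(w + 4)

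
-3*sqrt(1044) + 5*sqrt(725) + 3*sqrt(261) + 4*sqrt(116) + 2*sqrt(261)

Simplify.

3*sqrt(1044) = 18*sqrt(29); 5*sqrt(725) = 25*sqrt(29); 3*sqrt(261) = 9*sqrt(29); 4*sqrt(116) = 8*sqrt(29); 2*sqrt(261) = 6*sqrt(29)
Combine: (-18 + 25 + 9 + 8 + 6)·sqrt(29) = 30*sqrt(29)

30*sqrt(29)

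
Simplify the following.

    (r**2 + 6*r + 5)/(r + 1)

Factor: r**2 + 6*r + 5 = (r + 5)*(r + 1)
Cancel the common factor (r + 1).

r + 5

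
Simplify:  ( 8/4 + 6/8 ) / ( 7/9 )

99/28

Numerator: 8/4 + 6/8 = 11/4
Denominator: 7/9 = 7/9
Divide: (11/4) · (9/7) = 99/28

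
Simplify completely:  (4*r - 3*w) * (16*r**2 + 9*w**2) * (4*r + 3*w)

256*r**4 - 81*w**4

Telescope via difference of squares: ((4*r)+(3*w))((4*r)-(3*w)) = 16*r**2 - 9*w**2, then repeat with the next factor.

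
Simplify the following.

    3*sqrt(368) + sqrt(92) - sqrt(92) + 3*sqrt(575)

27*sqrt(23)

3*sqrt(368) = 12*sqrt(23); sqrt(92) = 2*sqrt(23); sqrt(92) = 2*sqrt(23); 3*sqrt(575) = 15*sqrt(23)
Combine: (12 + 2 - 2 + 15)·sqrt(23) = 27*sqrt(23)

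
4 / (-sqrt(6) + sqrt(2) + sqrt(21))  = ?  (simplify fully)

Group as (sqrt(2) + sqrt(21)) - sqrt(6); multiply by (sqrt(2) + sqrt(21)) + sqrt(6), then rationalise the remaining surd.

(-100*sqrt(2) - 48*sqrt(7) + 68*sqrt(6) + 52*sqrt(21))/121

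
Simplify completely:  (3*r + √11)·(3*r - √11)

9*r² - 11

Product of conjugates: (P+Q)(P-Q) = P^2 - Q^2.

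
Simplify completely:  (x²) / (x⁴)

Quotient: (x^-2)

x^(-2)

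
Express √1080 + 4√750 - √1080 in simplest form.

√1080 = 6*√30; 4√750 = 20*√30; √1080 = 6*√30
Combine: (6 + 20 - 6)·√30 = 20*√30

20*√30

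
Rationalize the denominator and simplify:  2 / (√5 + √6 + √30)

(-58*√6 - 62*√5 + 120 + 38*√30)/241

Group as (√6 + √30) + √5; multiply by (√6 + √30) - √5, then rationalise the remaining surd.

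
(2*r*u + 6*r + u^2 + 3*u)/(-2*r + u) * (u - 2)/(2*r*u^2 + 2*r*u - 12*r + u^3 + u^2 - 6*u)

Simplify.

-1/(2*r - u)

Factor: 2*r*u + 6*r + u^2 + 3*u = (u + 3)*(2*r + u);  2*r*u^2 + 2*r*u - 12*r + u^3 + u^2 - 6*u = (u - 2)*(2*r + u)*(u + 3)
Cancel the common factors (u + 3), (u - 2), (2*r + u).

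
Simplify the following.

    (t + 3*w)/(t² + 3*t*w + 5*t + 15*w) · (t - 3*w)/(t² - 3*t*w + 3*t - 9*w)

Factor: t² + 3*t*w + 5*t + 15*w = (t + 5)·(t + 3*w);  t² - 3*t*w + 3*t - 9*w = (t + 3)·(t - 3*w)
Cancel the common factors (t - 3*w), (t + 3*w).

1/(t² + 8*t + 15)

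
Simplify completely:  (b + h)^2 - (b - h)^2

4*b*h

Binomially expand both and collect terms in b, h.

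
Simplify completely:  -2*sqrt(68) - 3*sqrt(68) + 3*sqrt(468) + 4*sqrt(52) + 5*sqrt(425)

15*sqrt(17) + 26*sqrt(13)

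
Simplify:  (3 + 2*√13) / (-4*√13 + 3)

Multiply numerator and denominator by 3 + 4*√13.
Denominator becomes -199; numerator becomes 18*√13 + 113.

(-113 - 18*√13)/199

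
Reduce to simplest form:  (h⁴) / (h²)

Quotient: h²

h²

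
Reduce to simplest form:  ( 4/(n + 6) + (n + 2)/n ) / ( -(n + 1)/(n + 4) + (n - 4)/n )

Numerator: 4/(n + 6) + (n + 2)/n = (n² + 12*n + 12)/(n² + 6*n)
Denominator: -(n + 1)/(n + 4) + (n - 4)/n = (-n - 16)/(n² + 4*n)
Divide: ((n² + 12*n + 12)/(n² + 6*n)) · ((n² + 4*n)/(-n - 16)) = (-n³ - 16*n² - 60*n - 48)/(n² + 22*n + 96)

(-n³ - 16*n² - 60*n - 48)/(n² + 22*n + 96)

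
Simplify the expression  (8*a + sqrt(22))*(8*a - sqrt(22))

64*a**2 - 22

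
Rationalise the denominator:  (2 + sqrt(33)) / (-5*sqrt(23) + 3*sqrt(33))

Multiply numerator and denominator by 3*sqrt(33) + 5*sqrt(23).
Denominator becomes -278; numerator becomes 6*sqrt(33) + 10*sqrt(23) + 99 + 5*sqrt(759).

(-5*sqrt(759) - 99 - 10*sqrt(23) - 6*sqrt(33))/278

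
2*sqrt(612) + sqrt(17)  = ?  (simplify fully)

13*sqrt(17)

2*sqrt(612) = 12*sqrt(17); sqrt(17) = sqrt(17)
Combine: (12 + 1)·sqrt(17) = 13*sqrt(17)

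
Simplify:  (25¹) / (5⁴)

25¹ = 5^2; 5⁴ = 5^4
Combine exponents: 5^(-2)

5^(-2)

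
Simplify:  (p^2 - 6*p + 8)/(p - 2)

p - 4

Factor: p^2 - 6*p + 8 = (p - 4)*(p - 2)
Cancel the common factor (p - 2).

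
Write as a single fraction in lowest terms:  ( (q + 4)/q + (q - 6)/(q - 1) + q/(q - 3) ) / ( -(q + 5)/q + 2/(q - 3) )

Numerator: (q + 4)/q + (q - 6)/(q - 1) + q/(q - 3) = (3*q³ - 10*q² + 5*q + 12)/(q³ - 4*q² + 3*q)
Denominator: -(q + 5)/q + 2/(q - 3) = (-q² + 15)/(q² - 3*q)
Divide: ((3*q³ - 10*q² + 5*q + 12)/(q³ - 4*q² + 3*q)) · ((q² - 3*q)/(-q² + 15)) = (-3*q³ + 10*q² - 5*q - 12)/(q³ - q² - 15*q + 15)

(-3*q³ + 10*q² - 5*q - 12)/(q³ - q² - 15*q + 15)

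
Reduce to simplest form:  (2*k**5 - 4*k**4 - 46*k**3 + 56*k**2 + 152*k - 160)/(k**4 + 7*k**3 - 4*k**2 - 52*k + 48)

Factor: 2*k**5 - 4*k**4 - 46*k**3 + 56*k**2 + 152*k - 160 = 2*(k + 4)*(k - 1)*(k + 2)*(k - 5)*(k - 2);  k**4 + 7*k**3 - 4*k**2 - 52*k + 48 = (k - 1)*(k - 2)*(k + 6)*(k + 4)
Cancel the common factors (k - 2), (k + 4), (k - 1).

(2*k**2 - 6*k - 20)/(k + 6)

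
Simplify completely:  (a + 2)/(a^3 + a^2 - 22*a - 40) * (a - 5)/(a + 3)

1/(a^2 + 7*a + 12)

Factor: a^3 + a^2 - 22*a - 40 = (a + 4)*(a + 2)*(a - 5)
Cancel the common factors (a - 5), (a + 2).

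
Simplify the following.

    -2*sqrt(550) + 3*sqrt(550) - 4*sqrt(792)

-19*sqrt(22)

2*sqrt(550) = 10*sqrt(22); 3*sqrt(550) = 15*sqrt(22); 4*sqrt(792) = 24*sqrt(22)
Combine: (-10 + 15 - 24)·sqrt(22) = -19*sqrt(22)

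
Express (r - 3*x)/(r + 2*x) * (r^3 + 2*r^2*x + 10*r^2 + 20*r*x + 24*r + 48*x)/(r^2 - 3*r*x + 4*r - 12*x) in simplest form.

r + 6

Factor: r^3 + 2*r^2*x + 10*r^2 + 20*r*x + 24*r + 48*x = (r + 4)*(r + 6)*(r + 2*x);  r^2 - 3*r*x + 4*r - 12*x = (r + 4)*(r - 3*x)
Cancel the common factors (r + 2*x), (r + 4), (r - 3*x).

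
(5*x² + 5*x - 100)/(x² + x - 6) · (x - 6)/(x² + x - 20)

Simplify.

(5*x - 30)/(x² + x - 6)

Factor: 5*x² + 5*x - 100 = 5·(x + 5)·(x - 4);  x² + x - 6 = (x - 2)·(x + 3);  x² + x - 20 = (x + 5)·(x - 4)
Cancel the common factors (x + 5), (x - 4).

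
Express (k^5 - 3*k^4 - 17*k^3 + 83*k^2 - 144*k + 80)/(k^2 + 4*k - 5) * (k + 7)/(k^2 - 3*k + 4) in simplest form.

Factor: k^5 - 3*k^4 - 17*k^3 + 83*k^2 - 144*k + 80 = (k^2 - 3*k + 4)*(k - 4)*(k + 5)*(k - 1);  k^2 + 4*k - 5 = (k + 5)*(k - 1)
Cancel the common factors (k^2 - 3*k + 4), (k + 5), (k - 1).

k^2 + 3*k - 28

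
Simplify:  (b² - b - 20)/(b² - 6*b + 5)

(b + 4)/(b - 1)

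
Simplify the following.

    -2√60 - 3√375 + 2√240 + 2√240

-3*√15

2√60 = 4*√15; 3√375 = 15*√15; 2√240 = 8*√15; 2√240 = 8*√15
Combine: (-4 - 15 + 8 + 8)·√15 = -3*√15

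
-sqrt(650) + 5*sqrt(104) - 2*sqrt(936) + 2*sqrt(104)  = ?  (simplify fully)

-3*sqrt(26)

sqrt(650) = 5*sqrt(26); 5*sqrt(104) = 10*sqrt(26); 2*sqrt(936) = 12*sqrt(26); 2*sqrt(104) = 4*sqrt(26)
Combine: (-5 + 10 - 12 + 4)·sqrt(26) = -3*sqrt(26)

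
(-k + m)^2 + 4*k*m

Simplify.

After expansion: k^2 + 2*k*m + m^2 — a perfect-square trinomial.

(k + m)^2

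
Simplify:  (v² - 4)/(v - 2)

Factor: v² - 4 = (v - 2)·(v + 2)
Cancel the common factor (v - 2).

v + 2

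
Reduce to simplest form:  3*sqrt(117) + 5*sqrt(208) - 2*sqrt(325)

19*sqrt(13)

3*sqrt(117) = 9*sqrt(13); 5*sqrt(208) = 20*sqrt(13); 2*sqrt(325) = 10*sqrt(13)
Combine: (9 + 20 - 10)·sqrt(13) = 19*sqrt(13)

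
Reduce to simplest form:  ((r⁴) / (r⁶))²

Inside the bracket: (r^-2)
Raise to the power 2: (r^-4)

r^(-4)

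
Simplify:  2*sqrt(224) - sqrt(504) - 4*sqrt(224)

2*sqrt(224) = 8*sqrt(14); sqrt(504) = 6*sqrt(14); 4*sqrt(224) = 16*sqrt(14)
Combine: (8 - 6 - 16)·sqrt(14) = -14*sqrt(14)

-14*sqrt(14)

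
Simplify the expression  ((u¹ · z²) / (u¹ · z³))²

z^(-2)

Inside the bracket: (z^-1)
Raise to the power 2: (z^-2)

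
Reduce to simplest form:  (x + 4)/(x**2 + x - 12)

Factor: x**2 + x - 12 = (x + 4)*(x - 3)
Cancel the common factor (x + 4).

1/(x - 3)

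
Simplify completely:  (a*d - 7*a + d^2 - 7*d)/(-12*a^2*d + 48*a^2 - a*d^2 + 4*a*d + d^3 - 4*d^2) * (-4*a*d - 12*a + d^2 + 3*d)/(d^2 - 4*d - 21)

Factor: a*d - 7*a + d^2 - 7*d = (d - 7)*(a + d);  -12*a^2*d + 48*a^2 - a*d^2 + 4*a*d + d^3 - 4*d^2 = (d - 4)*(-4*a + d)*(3*a + d);  -4*a*d - 12*a + d^2 + 3*d = (d + 3)*(-4*a + d);  d^2 - 4*d - 21 = (d + 3)*(d - 7)
Cancel the common factors (d + 3), (-4*a + d), (d - 7).

(a + d)/(3*a*d - 12*a + d^2 - 4*d)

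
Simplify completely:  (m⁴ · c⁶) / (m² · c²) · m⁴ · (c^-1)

c³*m⁶

Quotient: m² · c⁴
Multiply by m⁴ · (c^-1): add exponents.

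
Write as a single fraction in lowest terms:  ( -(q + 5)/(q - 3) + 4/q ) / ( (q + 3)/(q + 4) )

(-q³ - 5*q² - 16*q - 48)/(q³ - 9*q)

Numerator: -(q + 5)/(q - 3) + 4/q = (-q² - q - 12)/(q² - 3*q)
Denominator: (q + 3)/(q + 4) = (q + 3)/(q + 4)
Divide: ((-q² - q - 12)/(q² - 3*q)) · ((q + 4)/(q + 3)) = (-q³ - 5*q² - 16*q - 48)/(q³ - 9*q)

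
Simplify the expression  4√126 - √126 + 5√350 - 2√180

4√126 = 12*√14; √126 = 3*√14; 5√350 = 25*√14; 2√180 = 12*√5

-12*√5 + 34*√14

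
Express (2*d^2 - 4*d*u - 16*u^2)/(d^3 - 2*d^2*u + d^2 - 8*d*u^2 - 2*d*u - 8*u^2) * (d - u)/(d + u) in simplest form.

(2*d - 2*u)/(d^2 + d*u + d + u)

Factor: 2*d^2 - 4*d*u - 16*u^2 = 2*(d + 2*u)*(d - 4*u);  d^3 - 2*d^2*u + d^2 - 8*d*u^2 - 2*d*u - 8*u^2 = (d + 1)*(d + 2*u)*(d - 4*u)
Cancel the common factors (d - 4*u), (d + 2*u).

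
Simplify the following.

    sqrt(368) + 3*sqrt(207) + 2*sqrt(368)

21*sqrt(23)

sqrt(368) = 4*sqrt(23); 3*sqrt(207) = 9*sqrt(23); 2*sqrt(368) = 8*sqrt(23)
Combine: (4 + 9 + 8)·sqrt(23) = 21*sqrt(23)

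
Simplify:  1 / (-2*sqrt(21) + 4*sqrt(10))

(sqrt(21) + 2*sqrt(10))/38

Multiply numerator and denominator by 2*sqrt(21) + 4*sqrt(10).
Denominator becomes 76; numerator becomes 2*sqrt(21) + 4*sqrt(10).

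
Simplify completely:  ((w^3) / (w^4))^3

Inside the bracket: (w^-1)
Raise to the power 3: (w^-3)

w^(-3)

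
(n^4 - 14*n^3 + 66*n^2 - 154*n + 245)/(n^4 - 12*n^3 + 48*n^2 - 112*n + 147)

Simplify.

(n - 5)/(n - 3)

Factor: n^4 - 14*n^3 + 66*n^2 - 154*n + 245 = (n^2 - 2*n + 7)*(n - 5)*(n - 7);  n^4 - 12*n^3 + 48*n^2 - 112*n + 147 = (n - 7)*(n^2 - 2*n + 7)*(n - 3)
Cancel the common factors (n^2 - 2*n + 7), (n - 7).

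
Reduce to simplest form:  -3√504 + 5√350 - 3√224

-5*√14

3√504 = 18*√14; 5√350 = 25*√14; 3√224 = 12*√14
Combine: (-18 + 25 - 12)·√14 = -5*√14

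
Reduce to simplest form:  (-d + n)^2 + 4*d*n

Expanding gives d^2 + 2*d*n + n^2, a perfect square.

(d + n)^2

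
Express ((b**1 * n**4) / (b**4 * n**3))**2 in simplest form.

Inside the bracket: (b**-3) * n**1
Raise to the power 2: (b**-6) * n**2

n**2/b**6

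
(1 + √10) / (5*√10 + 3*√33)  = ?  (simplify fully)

(-50 - 5*√10 + 3*√33 + 3*√330)/47

Multiply numerator and denominator by -3*√33 + 5*√10.
Denominator becomes -47; numerator becomes -3*√330 - 3*√33 + 5*√10 + 50.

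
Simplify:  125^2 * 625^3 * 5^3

5^21

125^2 = 5^6; 625^3 = 5^12; 5^3 = 5^3
Combine exponents: 5^21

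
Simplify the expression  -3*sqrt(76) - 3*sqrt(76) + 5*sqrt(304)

3*sqrt(76) = 6*sqrt(19); 3*sqrt(76) = 6*sqrt(19); 5*sqrt(304) = 20*sqrt(19)
Combine: (-6 - 6 + 20)·sqrt(19) = 8*sqrt(19)

8*sqrt(19)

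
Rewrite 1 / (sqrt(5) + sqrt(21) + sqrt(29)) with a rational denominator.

Group as (sqrt(5) + sqrt(29)) + sqrt(21); multiply by (sqrt(5) + sqrt(29)) - sqrt(21), then rationalise the remaining surd.

(-2*sqrt(3045) - 3*sqrt(29) + 13*sqrt(21) + 45*sqrt(5))/411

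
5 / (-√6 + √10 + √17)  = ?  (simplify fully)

Group as (√10 + √17) - √6; multiply by (√10 + √17) + √6, then rationalise the remaining surd.

(-105*√6 - 5*√17 + 65*√10 + 20*√255)/239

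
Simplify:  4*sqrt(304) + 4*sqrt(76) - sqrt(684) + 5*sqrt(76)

4*sqrt(304) = 16*sqrt(19); 4*sqrt(76) = 8*sqrt(19); sqrt(684) = 6*sqrt(19); 5*sqrt(76) = 10*sqrt(19)
Combine: (16 + 8 - 6 + 10)·sqrt(19) = 28*sqrt(19)

28*sqrt(19)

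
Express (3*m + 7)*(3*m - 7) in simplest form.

9*m^2 - 49

(3*m)^2 - (7)^2 = 9*m^2 - 49.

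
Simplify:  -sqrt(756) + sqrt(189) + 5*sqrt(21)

sqrt(756) = 6*sqrt(21); sqrt(189) = 3*sqrt(21); 5*sqrt(21) = 5*sqrt(21)
Combine: (-6 + 3 + 5)·sqrt(21) = 2*sqrt(21)

2*sqrt(21)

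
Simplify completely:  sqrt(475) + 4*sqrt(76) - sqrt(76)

11*sqrt(19)

sqrt(475) = 5*sqrt(19); 4*sqrt(76) = 8*sqrt(19); sqrt(76) = 2*sqrt(19)
Combine: (5 + 8 - 2)·sqrt(19) = 11*sqrt(19)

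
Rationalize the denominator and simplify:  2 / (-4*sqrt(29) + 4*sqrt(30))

(sqrt(29) + sqrt(30))/2

Multiply numerator and denominator by 4*sqrt(29) + 4*sqrt(30).
Denominator becomes 16; numerator becomes 8*sqrt(29) + 8*sqrt(30).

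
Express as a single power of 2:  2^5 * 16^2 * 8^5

2^28

2^5 = 2^5; 16^2 = 2^8; 8^5 = 2^15
Combine exponents: 2^28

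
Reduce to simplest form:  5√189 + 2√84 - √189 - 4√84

5√189 = 15*√21; 2√84 = 4*√21; √189 = 3*√21; 4√84 = 8*√21
Combine: (15 + 4 - 3 - 8)·√21 = 8*√21

8*√21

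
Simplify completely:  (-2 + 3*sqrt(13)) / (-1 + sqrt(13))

(sqrt(13) + 37)/12

Multiply numerator and denominator by -sqrt(13) - 1.
Denominator becomes -12; numerator becomes -37 - sqrt(13).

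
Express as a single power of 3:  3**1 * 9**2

3**5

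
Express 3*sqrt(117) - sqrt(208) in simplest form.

5*sqrt(13)

3*sqrt(117) = 9*sqrt(13); sqrt(208) = 4*sqrt(13)
Combine: (9 - 4)·sqrt(13) = 5*sqrt(13)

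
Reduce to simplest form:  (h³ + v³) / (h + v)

h² - h*v + v²

v^3 + h^3 = (h + v)(h² - h*v + v²).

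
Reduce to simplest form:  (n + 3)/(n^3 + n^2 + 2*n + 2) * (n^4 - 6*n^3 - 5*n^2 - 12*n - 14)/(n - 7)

Factor: n^3 + n^2 + 2*n + 2 = (n + 1)*(n^2 + 2);  n^4 - 6*n^3 - 5*n^2 - 12*n - 14 = (n + 1)*(n - 7)*(n^2 + 2)
Cancel the common factors (n^2 + 2), (n + 1), (n - 7).

n + 3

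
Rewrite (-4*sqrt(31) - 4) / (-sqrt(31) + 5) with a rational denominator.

4*sqrt(31) + 24

Multiply numerator and denominator by 5 + sqrt(31).
Denominator becomes -6; numerator becomes -144 - 24*sqrt(31).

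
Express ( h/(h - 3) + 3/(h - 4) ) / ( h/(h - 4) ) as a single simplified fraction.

(h**2 - h - 9)/(h**2 - 3*h)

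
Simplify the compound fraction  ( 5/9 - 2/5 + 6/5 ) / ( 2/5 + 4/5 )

61/54

Numerator: 5/9 - 2/5 + 6/5 = 61/45
Denominator: 2/5 + 4/5 = 6/5
Divide: (61/45) · (5/6) = 61/54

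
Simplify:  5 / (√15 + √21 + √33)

Group as (√15 + √33) + √21; multiply by (√15 + √33) - √21, then rationalise the remaining surd.

(-10*√1155 + 5*√33 + 45*√21 + 65*√15)/417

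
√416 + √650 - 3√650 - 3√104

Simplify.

√416 = 4*√26; √650 = 5*√26; 3√650 = 15*√26; 3√104 = 6*√26
Combine: (4 + 5 - 15 - 6)·√26 = -12*√26

-12*√26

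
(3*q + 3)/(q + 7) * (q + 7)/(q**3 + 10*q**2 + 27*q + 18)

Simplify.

Factor: 3*q + 3 = 3*(q + 1);  q**3 + 10*q**2 + 27*q + 18 = (q + 1)*(q + 6)*(q + 3)
Cancel the common factors (q + 1), (q + 7).

3/(q**2 + 9*q + 18)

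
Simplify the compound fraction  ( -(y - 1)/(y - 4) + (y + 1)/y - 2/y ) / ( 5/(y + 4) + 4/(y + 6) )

Numerator: -(y - 1)/(y - 4) + (y + 1)/y - 2/y = (-4*y + 4)/(y² - 4*y)
Denominator: 5/(y + 4) + 4/(y + 6) = (9*y + 46)/(y² + 10*y + 24)
Divide: ((-4*y + 4)/(y² - 4*y)) · ((y² + 10*y + 24)/(9*y + 46)) = (-4*y³ - 36*y² - 56*y + 96)/(9*y³ + 10*y² - 184*y)

(-4*y³ - 36*y² - 56*y + 96)/(9*y³ + 10*y² - 184*y)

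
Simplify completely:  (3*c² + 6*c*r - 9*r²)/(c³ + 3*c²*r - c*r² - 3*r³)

3/(c + r)

Factor: 3*c² + 6*c*r - 9*r² = 3·(c + 3*r)·(c - r);  c³ + 3*c²*r - c*r² - 3*r³ = (c + r)·(c + 3*r)·(c - r)
Cancel the common factors (c - r), (c + 3*r).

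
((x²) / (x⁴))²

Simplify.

Inside the bracket: (x^-2)
Raise to the power 2: (x^-4)

x^(-4)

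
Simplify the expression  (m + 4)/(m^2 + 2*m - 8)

1/(m - 2)

Factor: m^2 + 2*m - 8 = (m + 4)*(m - 2)
Cancel the common factor (m + 4).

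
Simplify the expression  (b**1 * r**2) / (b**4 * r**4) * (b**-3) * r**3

r/b**6

Quotient: (b**-3) * (r**-2)
Multiply by (b**-3) * r**3: add exponents.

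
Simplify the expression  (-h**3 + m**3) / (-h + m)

m**3 - h**3 = (-h + m)(h**2 + h*m + m**2).

h**2 + h*m + m**2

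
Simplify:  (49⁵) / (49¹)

49⁵ = 7^10; 49¹ = 7^2
Combine exponents: 7^8

7^8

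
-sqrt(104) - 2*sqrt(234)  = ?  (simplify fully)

-8*sqrt(26)

sqrt(104) = 2*sqrt(26); 2*sqrt(234) = 6*sqrt(26)
Combine: (-2 - 6)·sqrt(26) = -8*sqrt(26)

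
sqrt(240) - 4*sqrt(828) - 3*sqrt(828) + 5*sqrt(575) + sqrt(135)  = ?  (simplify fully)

sqrt(240) = 4*sqrt(15); 4*sqrt(828) = 24*sqrt(23); 3*sqrt(828) = 18*sqrt(23); 5*sqrt(575) = 25*sqrt(23); sqrt(135) = 3*sqrt(15)

-17*sqrt(23) + 7*sqrt(15)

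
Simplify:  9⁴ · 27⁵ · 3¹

9⁴ = 3^8; 27⁵ = 3^15; 3¹ = 3^1
Combine exponents: 3^24

3^24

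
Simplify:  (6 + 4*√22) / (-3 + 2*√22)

(24*√22 + 194)/79

Multiply numerator and denominator by -2*√22 - 3.
Denominator becomes -79; numerator becomes -194 - 24*√22.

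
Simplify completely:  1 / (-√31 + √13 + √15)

(3*√31 + 29*√15 + 33*√13 + 2*√6045)/771

Group as (√13 + √15) - √31; multiply by (√13 + √15) + √31, then rationalise the remaining surd.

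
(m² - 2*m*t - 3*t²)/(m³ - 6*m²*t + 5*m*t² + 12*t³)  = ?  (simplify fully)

Factor: m² - 2*m*t - 3*t² = (m + t)·(m - 3*t);  m³ - 6*m²*t + 5*m*t² + 12*t³ = (m + t)·(m - 3*t)·(m - 4*t)
Cancel the common factors (m + t), (m - 3*t).

-1/(-m + 4*t)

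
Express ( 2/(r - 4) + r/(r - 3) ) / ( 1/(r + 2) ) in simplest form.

Numerator: 2/(r - 4) + r/(r - 3) = (r² - 2*r - 6)/(r² - 7*r + 12)
Denominator: 1/(r + 2) = 1/(r + 2)
Divide: ((r² - 2*r - 6)/(r² - 7*r + 12)) · (r + 2) = (r³ - 10*r - 12)/(r² - 7*r + 12)

(r³ - 10*r - 12)/(r² - 7*r + 12)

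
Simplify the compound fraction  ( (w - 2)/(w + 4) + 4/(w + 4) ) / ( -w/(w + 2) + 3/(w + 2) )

(-w^2 - 4*w - 4)/(w^2 + w - 12)

Numerator: (w - 2)/(w + 4) + 4/(w + 4) = (w + 2)/(w + 4)
Denominator: -w/(w + 2) + 3/(w + 2) = (-w + 3)/(w + 2)
Divide: ((w + 2)/(w + 4)) · ((w + 2)/(-w + 3)) = (-w^2 - 4*w - 4)/(w^2 + w - 12)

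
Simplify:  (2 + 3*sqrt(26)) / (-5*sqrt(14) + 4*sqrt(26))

Multiply numerator and denominator by 5*sqrt(14) + 4*sqrt(26).
Denominator becomes 66; numerator becomes 10*sqrt(14) + 8*sqrt(26) + 30*sqrt(91) + 312.

(5*sqrt(14) + 4*sqrt(26) + 15*sqrt(91) + 156)/33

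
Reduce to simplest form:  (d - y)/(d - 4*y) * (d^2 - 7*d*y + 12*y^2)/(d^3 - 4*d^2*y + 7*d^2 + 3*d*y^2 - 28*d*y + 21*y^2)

1/(d + 7)

Factor: d^2 - 7*d*y + 12*y^2 = (d - 4*y)*(d - 3*y);  d^3 - 4*d^2*y + 7*d^2 + 3*d*y^2 - 28*d*y + 21*y^2 = (d - 3*y)*(d + 7)*(d - y)
Cancel the common factors (d - 4*y), (d - 3*y), (d - y).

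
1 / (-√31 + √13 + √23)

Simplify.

Group as (√13 + √23) - √31; multiply by (√13 + √23) + √31, then rationalise the remaining surd.

(-5*√31 + 21*√23 + 41*√13 + 2*√9269)/1171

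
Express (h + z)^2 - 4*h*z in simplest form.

(h - z)^2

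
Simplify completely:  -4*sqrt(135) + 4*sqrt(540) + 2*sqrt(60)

4*sqrt(135) = 12*sqrt(15); 4*sqrt(540) = 24*sqrt(15); 2*sqrt(60) = 4*sqrt(15)
Combine: (-12 + 24 + 4)·sqrt(15) = 16*sqrt(15)

16*sqrt(15)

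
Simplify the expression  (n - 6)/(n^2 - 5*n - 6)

1/(n + 1)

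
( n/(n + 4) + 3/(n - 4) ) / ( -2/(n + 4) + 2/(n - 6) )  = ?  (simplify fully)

(n³ - 7*n² + 18*n - 72)/(20*n - 80)

Numerator: n/(n + 4) + 3/(n - 4) = (n² - n + 12)/(n² - 16)
Denominator: -2/(n + 4) + 2/(n - 6) = 20/(n² - 2*n - 24)
Divide: ((n² - n + 12)/(n² - 16)) · (n²/20 - n/10 - 6/5) = (n³ - 7*n² + 18*n - 72)/(20*n - 80)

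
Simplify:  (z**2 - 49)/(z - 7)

z + 7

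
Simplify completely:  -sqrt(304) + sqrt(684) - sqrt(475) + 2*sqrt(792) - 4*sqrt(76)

-11*sqrt(19) + 12*sqrt(22)

sqrt(304) = 4*sqrt(19); sqrt(684) = 6*sqrt(19); sqrt(475) = 5*sqrt(19); 2*sqrt(792) = 12*sqrt(22); 4*sqrt(76) = 8*sqrt(19)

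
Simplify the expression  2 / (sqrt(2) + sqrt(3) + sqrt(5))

Group as (sqrt(3) + sqrt(5)) + sqrt(2); multiply by (sqrt(3) + sqrt(5)) - sqrt(2), then rationalise the remaining surd.

(-sqrt(30) + 2*sqrt(3) + 3*sqrt(2))/6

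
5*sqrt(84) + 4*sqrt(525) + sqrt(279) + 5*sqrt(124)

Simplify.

13*sqrt(31) + 30*sqrt(21)

5*sqrt(84) = 10*sqrt(21); 4*sqrt(525) = 20*sqrt(21); sqrt(279) = 3*sqrt(31); 5*sqrt(124) = 10*sqrt(31)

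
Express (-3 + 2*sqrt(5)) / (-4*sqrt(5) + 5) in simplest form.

Multiply numerator and denominator by 5 + 4*sqrt(5).
Denominator becomes -55; numerator becomes -2*sqrt(5) + 25.

(-25 + 2*sqrt(5))/55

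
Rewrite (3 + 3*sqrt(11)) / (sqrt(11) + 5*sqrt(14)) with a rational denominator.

(-11 - sqrt(11) + 5*sqrt(14) + 5*sqrt(154))/113

Multiply numerator and denominator by -5*sqrt(14) + sqrt(11).
Denominator becomes -339; numerator becomes -15*sqrt(154) - 15*sqrt(14) + 3*sqrt(11) + 33.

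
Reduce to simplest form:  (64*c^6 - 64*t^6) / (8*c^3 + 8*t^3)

8*c^3 - 8*t^3

64*c^6 - 64*t^6 factors as -64*(-c + t)*(c + t)*(c^2 - c*t + t^2)*(c^2 + c*t + t^2).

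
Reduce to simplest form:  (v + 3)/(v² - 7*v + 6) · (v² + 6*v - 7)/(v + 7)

Factor: v² - 7*v + 6 = (v - 6)·(v - 1);  v² + 6*v - 7 = (v - 1)·(v + 7)
Cancel the common factors (v + 7), (v - 1).

(v + 3)/(v - 6)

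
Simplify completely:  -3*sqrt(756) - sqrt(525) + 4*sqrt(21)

-19*sqrt(21)

3*sqrt(756) = 18*sqrt(21); sqrt(525) = 5*sqrt(21); 4*sqrt(21) = 4*sqrt(21)
Combine: (-18 - 5 + 4)·sqrt(21) = -19*sqrt(21)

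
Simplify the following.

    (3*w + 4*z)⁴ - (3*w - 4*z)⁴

864*w³*z + 1536*w*z³

Write as f((3*w),(4*z)) - f((3*w),-(4*z)) and expand.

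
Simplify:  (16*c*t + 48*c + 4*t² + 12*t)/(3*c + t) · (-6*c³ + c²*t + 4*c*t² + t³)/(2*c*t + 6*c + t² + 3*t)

-16*c² + 12*c*t + 4*t²

Factor: 16*c*t + 48*c + 4*t² + 12*t = 4·(4*c + t)·(t + 3);  -6*c³ + c²*t + 4*c*t² + t³ = (2*c + t)·(-c + t)·(3*c + t);  2*c*t + 6*c + t² + 3*t = (t + 3)·(2*c + t)
Cancel the common factors (t + 3), (3*c + t), (2*c + t).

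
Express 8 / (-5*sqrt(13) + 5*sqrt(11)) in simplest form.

(-4*sqrt(13) - 4*sqrt(11))/5

Multiply numerator and denominator by 5*sqrt(11) + 5*sqrt(13).
Denominator becomes -50; numerator becomes 40*sqrt(11) + 40*sqrt(13).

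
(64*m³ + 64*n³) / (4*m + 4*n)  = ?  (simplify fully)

16*m² - 16*m*n + 16*n²

Apply the sum-of-cubes factorisation and cancel (4*m + 4*n).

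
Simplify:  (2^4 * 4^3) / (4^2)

2^4 = 2^4; 4^3 = 2^6; 4^2 = 2^4
Combine exponents: 2^6

2^6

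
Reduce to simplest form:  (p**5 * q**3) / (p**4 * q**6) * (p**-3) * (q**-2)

1/(p**2*q**5)

Quotient: p**1 * (q**-3)
Multiply by (p**-3) * (q**-2): add exponents.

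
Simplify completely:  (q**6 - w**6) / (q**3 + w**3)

q**3 - w**3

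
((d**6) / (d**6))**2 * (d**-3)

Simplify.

d**(-3)

Inside the bracket: 1
Raise to the power 2: 1
Multiply by (d**-3): add exponents.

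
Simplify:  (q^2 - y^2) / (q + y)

q - y

Factor q^2 - y^2 and cancel (q + y).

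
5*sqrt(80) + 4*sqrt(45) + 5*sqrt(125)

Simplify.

57*sqrt(5)

5*sqrt(80) = 20*sqrt(5); 4*sqrt(45) = 12*sqrt(5); 5*sqrt(125) = 25*sqrt(5)
Combine: (20 + 12 + 25)·sqrt(5) = 57*sqrt(5)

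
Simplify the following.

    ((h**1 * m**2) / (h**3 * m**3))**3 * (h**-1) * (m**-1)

1/(h**7*m**4)

Inside the bracket: (h**-2) * (m**-1)
Raise to the power 3: (h**-6) * (m**-3)
Multiply by (h**-1) * (m**-1): add exponents.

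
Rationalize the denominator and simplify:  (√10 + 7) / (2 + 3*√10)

Multiply numerator and denominator by -3*√10 + 2.
Denominator becomes -86; numerator becomes -19*√10 - 16.

(16 + 19*√10)/86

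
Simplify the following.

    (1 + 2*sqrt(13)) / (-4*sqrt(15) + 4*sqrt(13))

Multiply numerator and denominator by 4*sqrt(13) + 4*sqrt(15).
Denominator becomes -32; numerator becomes 4*sqrt(13) + 4*sqrt(15) + 104 + 8*sqrt(195).

(-2*sqrt(195) - 26 - sqrt(15) - sqrt(13))/8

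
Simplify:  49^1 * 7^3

7^5

49^1 = 7^2; 7^3 = 7^3
Combine exponents: 7^5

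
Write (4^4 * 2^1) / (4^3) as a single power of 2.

4^4 = 2^8; 2^1 = 2^1; 4^3 = 2^6
Combine exponents: 2^3

2^3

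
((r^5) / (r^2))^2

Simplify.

r^6

Inside the bracket: r^3
Raise to the power 2: r^6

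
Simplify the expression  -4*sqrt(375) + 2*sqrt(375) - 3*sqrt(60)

-16*sqrt(15)

4*sqrt(375) = 20*sqrt(15); 2*sqrt(375) = 10*sqrt(15); 3*sqrt(60) = 6*sqrt(15)
Combine: (-20 + 10 - 6)·sqrt(15) = -16*sqrt(15)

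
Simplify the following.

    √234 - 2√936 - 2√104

-13*√26

√234 = 3*√26; 2√936 = 12*√26; 2√104 = 4*√26
Combine: (3 - 12 - 4)·√26 = -13*√26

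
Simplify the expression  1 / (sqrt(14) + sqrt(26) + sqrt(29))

(-4*sqrt(2639) + 11*sqrt(29) + 17*sqrt(26) + 41*sqrt(14))/1335

Group as (sqrt(26) + sqrt(29)) + sqrt(14); multiply by (sqrt(26) + sqrt(29)) - sqrt(14), then rationalise the remaining surd.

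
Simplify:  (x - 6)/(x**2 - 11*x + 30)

1/(x - 5)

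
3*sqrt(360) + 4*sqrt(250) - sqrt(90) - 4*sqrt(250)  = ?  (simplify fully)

15*sqrt(10)

3*sqrt(360) = 18*sqrt(10); 4*sqrt(250) = 20*sqrt(10); sqrt(90) = 3*sqrt(10); 4*sqrt(250) = 20*sqrt(10)
Combine: (18 + 20 - 3 - 20)·sqrt(10) = 15*sqrt(10)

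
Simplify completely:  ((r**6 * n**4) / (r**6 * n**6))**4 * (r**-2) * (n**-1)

Inside the bracket: (n**-2)
Raise to the power 4: (n**-8)
Multiply by (r**-2) * (n**-1): add exponents.

1/(n**9*r**2)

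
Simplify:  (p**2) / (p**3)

1/p

Quotient: (p**-1)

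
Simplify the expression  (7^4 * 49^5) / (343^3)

7^5

7^4 = 7^4; 49^5 = 7^10; 343^3 = 7^9
Combine exponents: 7^5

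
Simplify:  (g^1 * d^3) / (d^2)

d*g

Quotient: g^1 * d^1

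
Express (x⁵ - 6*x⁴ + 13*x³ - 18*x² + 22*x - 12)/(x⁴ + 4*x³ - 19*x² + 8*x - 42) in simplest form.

(x² - 3*x + 2)/(x + 7)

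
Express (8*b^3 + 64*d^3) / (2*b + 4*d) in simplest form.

Apply the sum-of-cubes factorisation and cancel (2*b + 4*d).

4*b^2 - 8*b*d + 16*d^2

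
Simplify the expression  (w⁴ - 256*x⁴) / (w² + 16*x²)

w⁴ - 256*x⁴ factors as -(-w + 4*x)*(w + 4*x)*(w² + 16*x²).

w² - 16*x²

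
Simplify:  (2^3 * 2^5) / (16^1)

2^4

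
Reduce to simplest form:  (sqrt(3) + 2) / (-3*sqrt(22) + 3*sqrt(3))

(-2*sqrt(22) - sqrt(66) - 2*sqrt(3) - 3)/57

Multiply numerator and denominator by 3*sqrt(3) + 3*sqrt(22).
Denominator becomes -171; numerator becomes 9 + 6*sqrt(3) + 3*sqrt(66) + 6*sqrt(22).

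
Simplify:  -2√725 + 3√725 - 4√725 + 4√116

-7*√29

2√725 = 10*√29; 3√725 = 15*√29; 4√725 = 20*√29; 4√116 = 8*√29
Combine: (-10 + 15 - 20 + 8)·√29 = -7*√29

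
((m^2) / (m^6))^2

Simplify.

m^(-8)

Inside the bracket: (m^-4)
Raise to the power 2: (m^-8)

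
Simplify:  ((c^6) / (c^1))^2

Inside the bracket: c^5
Raise to the power 2: c^10

c^10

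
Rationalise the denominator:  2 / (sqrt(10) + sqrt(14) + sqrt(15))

(-40*sqrt(21) + 18*sqrt(15) + 22*sqrt(14) + 38*sqrt(10))/479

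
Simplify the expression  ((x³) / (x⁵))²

Inside the bracket: (x^-2)
Raise to the power 2: (x^-4)

x^(-4)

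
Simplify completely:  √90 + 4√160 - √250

14*√10

√90 = 3*√10; 4√160 = 16*√10; √250 = 5*√10
Combine: (3 + 16 - 5)·√10 = 14*√10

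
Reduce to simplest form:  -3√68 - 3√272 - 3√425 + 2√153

-27*√17

3√68 = 6*√17; 3√272 = 12*√17; 3√425 = 15*√17; 2√153 = 6*√17
Combine: (-6 - 12 - 15 + 6)·√17 = -27*√17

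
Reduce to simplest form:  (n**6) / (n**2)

Quotient: n**4

n**4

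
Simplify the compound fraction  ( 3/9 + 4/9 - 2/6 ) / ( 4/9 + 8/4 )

2/11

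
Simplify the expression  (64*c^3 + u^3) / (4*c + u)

Apply the sum-of-cubes factorisation and cancel (4*c + u).

16*c^2 - 4*c*u + u^2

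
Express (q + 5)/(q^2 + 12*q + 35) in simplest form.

1/(q + 7)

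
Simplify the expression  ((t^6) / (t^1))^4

t^20

Inside the bracket: t^5
Raise to the power 4: t^20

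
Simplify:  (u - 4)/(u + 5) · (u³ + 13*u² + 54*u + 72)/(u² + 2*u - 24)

Factor: u³ + 13*u² + 54*u + 72 = (u + 6)·(u + 3)·(u + 4);  u² + 2*u - 24 = (u - 4)·(u + 6)
Cancel the common factors (u + 6), (u - 4).

(u² + 7*u + 12)/(u + 5)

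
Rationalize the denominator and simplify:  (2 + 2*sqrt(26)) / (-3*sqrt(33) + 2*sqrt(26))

Multiply numerator and denominator by 2*sqrt(26) + 3*sqrt(33).
Denominator becomes -193; numerator becomes 4*sqrt(26) + 6*sqrt(33) + 104 + 6*sqrt(858).

(-6*sqrt(858) - 104 - 6*sqrt(33) - 4*sqrt(26))/193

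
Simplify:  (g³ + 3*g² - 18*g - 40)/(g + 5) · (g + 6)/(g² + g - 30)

(g² - 2*g - 8)/(g - 5)

Factor: g³ + 3*g² - 18*g - 40 = (g + 5)·(g + 2)·(g - 4);  g² + g - 30 = (g + 6)·(g - 5)
Cancel the common factors (g + 6), (g + 5).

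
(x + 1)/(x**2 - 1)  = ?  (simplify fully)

1/(x - 1)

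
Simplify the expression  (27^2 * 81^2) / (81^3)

27^2 = 3^6; 81^2 = 3^8; 81^3 = 3^12
Combine exponents: 3^2

3^2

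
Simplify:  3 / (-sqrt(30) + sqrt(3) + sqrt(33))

Group as (sqrt(3) + sqrt(33)) - sqrt(30); multiply by (sqrt(3) + sqrt(33)) + sqrt(30), then rationalise the remaining surd.

(-sqrt(30) + 10*sqrt(3) + sqrt(330))/20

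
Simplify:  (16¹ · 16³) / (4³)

2^10

16¹ = 2^4; 16³ = 2^12; 4³ = 2^6
Combine exponents: 2^10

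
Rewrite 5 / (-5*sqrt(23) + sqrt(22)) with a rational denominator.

(-25*sqrt(23) - 5*sqrt(22))/553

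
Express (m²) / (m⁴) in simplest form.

m^(-2)

Quotient: (m^-2)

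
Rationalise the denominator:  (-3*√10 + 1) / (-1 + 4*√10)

(-119 + √10)/159

Multiply numerator and denominator by -4*√10 - 1.
Denominator becomes -159; numerator becomes -√10 + 119.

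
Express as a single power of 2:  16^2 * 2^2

16^2 = 2^8; 2^2 = 2^2
Combine exponents: 2^10

2^10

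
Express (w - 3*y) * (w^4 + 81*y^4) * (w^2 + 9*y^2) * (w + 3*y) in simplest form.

(w+(3*y))(w-(3*y)) = w^2 - 9*y^2; continue pairing.

w^8 - 6561*y^8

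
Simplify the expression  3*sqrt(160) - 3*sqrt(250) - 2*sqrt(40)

3*sqrt(160) = 12*sqrt(10); 3*sqrt(250) = 15*sqrt(10); 2*sqrt(40) = 4*sqrt(10)
Combine: (12 - 15 - 4)·sqrt(10) = -7*sqrt(10)

-7*sqrt(10)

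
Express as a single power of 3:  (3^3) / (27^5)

3^(-12)

3^3 = 3^3; 27^5 = 3^15
Combine exponents: 3^(-12)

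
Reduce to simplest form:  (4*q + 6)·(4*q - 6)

Difference of squares with P = 4*q, Q = 6.

16*q² - 36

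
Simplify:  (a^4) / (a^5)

1/a

Quotient: (a^-1)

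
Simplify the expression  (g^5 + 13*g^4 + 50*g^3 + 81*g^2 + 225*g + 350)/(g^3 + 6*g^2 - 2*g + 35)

Factor: g^5 + 13*g^4 + 50*g^3 + 81*g^2 + 225*g + 350 = (g + 2)*(g + 7)*(g^2 - g + 5)*(g + 5);  g^3 + 6*g^2 - 2*g + 35 = (g^2 - g + 5)*(g + 7)
Cancel the common factors (g^2 - g + 5), (g + 7).

g^2 + 7*g + 10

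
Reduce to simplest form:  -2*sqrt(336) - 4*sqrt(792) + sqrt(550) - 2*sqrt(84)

2*sqrt(336) = 8*sqrt(21); 4*sqrt(792) = 24*sqrt(22); sqrt(550) = 5*sqrt(22); 2*sqrt(84) = 4*sqrt(21)

-19*sqrt(22) - 12*sqrt(21)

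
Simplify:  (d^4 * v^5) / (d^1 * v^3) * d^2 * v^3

d^5*v^5

Quotient: d^3 * v^2
Multiply by d^2 * v^3: add exponents.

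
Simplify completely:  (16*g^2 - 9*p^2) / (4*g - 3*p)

4*g + 3*p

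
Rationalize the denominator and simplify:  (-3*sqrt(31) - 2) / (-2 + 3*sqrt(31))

Multiply numerator and denominator by -3*sqrt(31) - 2.
Denominator becomes -275; numerator becomes 12*sqrt(31) + 283.

-(2 + 3*sqrt(31))^2/275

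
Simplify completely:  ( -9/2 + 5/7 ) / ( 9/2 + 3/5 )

Numerator: -9/2 + 5/7 = -53/14
Denominator: 9/2 + 3/5 = 51/10
Divide: (-53/14) · (10/51) = -265/357

-265/357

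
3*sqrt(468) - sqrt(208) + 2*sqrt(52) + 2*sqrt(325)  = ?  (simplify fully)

28*sqrt(13)

3*sqrt(468) = 18*sqrt(13); sqrt(208) = 4*sqrt(13); 2*sqrt(52) = 4*sqrt(13); 2*sqrt(325) = 10*sqrt(13)
Combine: (18 - 4 + 4 + 10)·sqrt(13) = 28*sqrt(13)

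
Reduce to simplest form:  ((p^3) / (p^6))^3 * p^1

p^(-8)

Inside the bracket: (p^-3)
Raise to the power 3: (p^-9)
Multiply by p^1: add exponents.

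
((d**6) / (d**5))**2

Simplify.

Inside the bracket: d**1
Raise to the power 2: d**2

d**2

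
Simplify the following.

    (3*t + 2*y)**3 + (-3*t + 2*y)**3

Only the even-power cross terms survive.

108*t**2*y + 16*y**3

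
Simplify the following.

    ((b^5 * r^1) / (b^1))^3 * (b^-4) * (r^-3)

Inside the bracket: b^4 * r^1
Raise to the power 3: b^12 * r^3
Multiply by (b^-4) * (r^-3): add exponents.

b^8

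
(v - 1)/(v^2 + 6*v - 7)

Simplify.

1/(v + 7)

Factor: v^2 + 6*v - 7 = (v - 1)*(v + 7)
Cancel the common factor (v - 1).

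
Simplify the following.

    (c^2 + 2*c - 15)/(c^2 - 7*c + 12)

Factor: c^2 + 2*c - 15 = (c + 5)*(c - 3);  c^2 - 7*c + 12 = (c - 4)*(c - 3)
Cancel the common factor (c - 3).

(c + 5)/(c - 4)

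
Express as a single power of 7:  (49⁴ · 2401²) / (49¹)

49⁴ = 7^8; 2401² = 7^8; 49¹ = 7^2
Combine exponents: 7^14

7^14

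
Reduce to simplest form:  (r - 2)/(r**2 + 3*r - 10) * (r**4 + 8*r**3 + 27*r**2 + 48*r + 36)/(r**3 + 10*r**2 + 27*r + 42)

(r**2 + 5*r + 6)/(r**2 + 12*r + 35)

Factor: r**2 + 3*r - 10 = (r - 2)*(r + 5);  r**4 + 8*r**3 + 27*r**2 + 48*r + 36 = (r**2 + 3*r + 6)*(r + 2)*(r + 3);  r**3 + 10*r**2 + 27*r + 42 = (r**2 + 3*r + 6)*(r + 7)
Cancel the common factors (r**2 + 3*r + 6), (r - 2).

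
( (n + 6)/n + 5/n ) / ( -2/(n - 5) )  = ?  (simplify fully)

(-n² - 6*n + 55)/(2*n)

Numerator: (n + 6)/n + 5/n = (n + 11)/n
Denominator: -2/(n - 5) = -2/(n - 5)
Divide: ((n + 11)/n) · (-n/2 + 5/2) = (-n² - 6*n + 55)/(2*n)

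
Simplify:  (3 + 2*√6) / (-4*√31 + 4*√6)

(-2*√186 - 3*√31 - 12 - 3*√6)/100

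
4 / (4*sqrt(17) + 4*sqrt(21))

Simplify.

Multiply numerator and denominator by -4*sqrt(21) + 4*sqrt(17).
Denominator becomes -64; numerator becomes -16*sqrt(21) + 16*sqrt(17).

(-sqrt(17) + sqrt(21))/4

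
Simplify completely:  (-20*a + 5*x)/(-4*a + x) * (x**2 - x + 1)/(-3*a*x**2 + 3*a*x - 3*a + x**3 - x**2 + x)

Factor: -20*a + 5*x = 5*(-4*a + x);  -3*a*x**2 + 3*a*x - 3*a + x**3 - x**2 + x = (-3*a + x)*(x**2 - x + 1)
Cancel the common factors (x**2 - x + 1), (-4*a + x).

5/(-3*a + x)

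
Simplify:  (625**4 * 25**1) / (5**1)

625**4 = 5**16; 25**1 = 5**2; 5**1 = 5**1
Combine exponents: 5**17

5**17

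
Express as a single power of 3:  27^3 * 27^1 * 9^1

3^14

27^3 = 3^9; 27^1 = 3^3; 9^1 = 3^2
Combine exponents: 3^14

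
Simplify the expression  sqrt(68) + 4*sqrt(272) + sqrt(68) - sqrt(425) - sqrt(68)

13*sqrt(17)

sqrt(68) = 2*sqrt(17); 4*sqrt(272) = 16*sqrt(17); sqrt(68) = 2*sqrt(17); sqrt(425) = 5*sqrt(17); sqrt(68) = 2*sqrt(17)
Combine: (2 + 16 + 2 - 5 - 2)·sqrt(17) = 13*sqrt(17)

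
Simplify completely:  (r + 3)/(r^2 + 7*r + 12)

1/(r + 4)

Factor: r^2 + 7*r + 12 = (r + 3)*(r + 4)
Cancel the common factor (r + 3).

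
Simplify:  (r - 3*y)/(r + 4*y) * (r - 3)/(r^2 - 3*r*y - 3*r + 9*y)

1/(r + 4*y)

Factor: r^2 - 3*r*y - 3*r + 9*y = (r - 3)*(r - 3*y)
Cancel the common factors (r - 3*y), (r - 3).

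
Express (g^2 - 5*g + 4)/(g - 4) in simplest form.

g - 1

Factor: g^2 - 5*g + 4 = (g - 1)*(g - 4)
Cancel the common factor (g - 4).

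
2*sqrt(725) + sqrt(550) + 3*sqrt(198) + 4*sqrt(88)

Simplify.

10*sqrt(29) + 22*sqrt(22)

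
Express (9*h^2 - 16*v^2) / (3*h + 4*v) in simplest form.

Difference of squares: factor out (3*h + 4*v).

3*h - 4*v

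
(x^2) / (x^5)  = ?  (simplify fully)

x^(-3)

Quotient: (x^-3)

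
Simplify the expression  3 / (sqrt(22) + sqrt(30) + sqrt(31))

Group as (sqrt(30) + sqrt(31)) + sqrt(22); multiply by (sqrt(30) + sqrt(31)) - sqrt(22), then rationalise the remaining surd.

(-4*sqrt(5115) + 21*sqrt(31) + 23*sqrt(30) + 39*sqrt(22))/733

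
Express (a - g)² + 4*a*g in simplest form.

Expand the square and combine the 4*a*g term.

(a + g)²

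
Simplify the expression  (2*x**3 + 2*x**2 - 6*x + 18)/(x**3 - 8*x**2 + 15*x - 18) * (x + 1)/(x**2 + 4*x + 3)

Factor: 2*x**3 + 2*x**2 - 6*x + 18 = 2*(x + 3)*(x**2 - 2*x + 3);  x**3 - 8*x**2 + 15*x - 18 = (x - 6)*(x**2 - 2*x + 3);  x**2 + 4*x + 3 = (x + 1)*(x + 3)
Cancel the common factors (x**2 - 2*x + 3), (x + 1), (x + 3).

2/(x - 6)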